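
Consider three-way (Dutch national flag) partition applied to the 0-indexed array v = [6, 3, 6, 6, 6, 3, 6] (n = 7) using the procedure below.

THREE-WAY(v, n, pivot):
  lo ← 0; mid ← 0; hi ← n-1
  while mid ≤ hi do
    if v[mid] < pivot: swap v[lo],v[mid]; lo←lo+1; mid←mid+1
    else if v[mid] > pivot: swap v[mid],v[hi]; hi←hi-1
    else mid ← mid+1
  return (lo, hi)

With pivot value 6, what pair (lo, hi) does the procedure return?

(2, 6)

pivot = 6; lo=0, mid=0, hi=6
v[mid]=6=6: mid=1
v[mid]=3<6: swap v[0],v[1]; lo=1,mid=2 → [3, 6, 6, 6, 6, 3, 6]
v[mid]=6=6: mid=3
v[mid]=6=6: mid=4
v[mid]=6=6: mid=5
v[mid]=3<6: swap v[1],v[5]; lo=2,mid=6 → [3, 3, 6, 6, 6, 6, 6]
v[mid]=6=6: mid=7
end: lo=2, hi=6; v = [3, 3, 6, 6, 6, 6, 6]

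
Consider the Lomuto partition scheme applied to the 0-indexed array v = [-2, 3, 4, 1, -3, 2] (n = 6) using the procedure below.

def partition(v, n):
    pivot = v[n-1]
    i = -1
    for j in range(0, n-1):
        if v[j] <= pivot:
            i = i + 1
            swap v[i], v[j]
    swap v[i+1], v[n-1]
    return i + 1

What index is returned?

3

pivot = v[5] = 2; i = -1
j=0: v[0]=-2 ≤ 2 → i=0, swap v[0],v[0] (no change) → [-2, 3, 4, 1, -3, 2]
j=1: v[1]=3 > 2 → no swap
j=2: v[2]=4 > 2 → no swap
j=3: v[3]=1 ≤ 2 → i=1, swap v[1],v[3] → [-2, 1, 4, 3, -3, 2]
j=4: v[4]=-3 ≤ 2 → i=2, swap v[2],v[4] → [-2, 1, -3, 3, 4, 2]
final swap v[3],v[5] → [-2, 1, -3, 2, 4, 3]; return 3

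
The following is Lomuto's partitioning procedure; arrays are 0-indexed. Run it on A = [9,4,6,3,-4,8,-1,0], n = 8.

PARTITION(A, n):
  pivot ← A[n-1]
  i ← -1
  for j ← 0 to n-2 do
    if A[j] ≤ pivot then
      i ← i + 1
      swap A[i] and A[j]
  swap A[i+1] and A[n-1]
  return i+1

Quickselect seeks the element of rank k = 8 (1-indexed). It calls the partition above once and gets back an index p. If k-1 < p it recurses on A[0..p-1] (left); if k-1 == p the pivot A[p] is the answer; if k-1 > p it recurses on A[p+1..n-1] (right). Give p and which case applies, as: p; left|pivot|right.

pivot = A[7] = 0; i = -1
j=0: A[0]=9 > 0 → no swap
j=1: A[1]=4 > 0 → no swap
j=2: A[2]=6 > 0 → no swap
j=3: A[3]=3 > 0 → no swap
j=4: A[4]=-4 ≤ 0 → i=0, swap A[0],A[4] → [-4,4,6,3,9,8,-1,0]
j=5: A[5]=8 > 0 → no swap
j=6: A[6]=-1 ≤ 0 → i=1, swap A[1],A[6] → [-4,-1,6,3,9,8,4,0]
final swap A[2],A[7] → [-4,-1,0,3,9,8,4,6]; return 2
p = 2; k-1 = 7 > 2 ⇒ right

2; right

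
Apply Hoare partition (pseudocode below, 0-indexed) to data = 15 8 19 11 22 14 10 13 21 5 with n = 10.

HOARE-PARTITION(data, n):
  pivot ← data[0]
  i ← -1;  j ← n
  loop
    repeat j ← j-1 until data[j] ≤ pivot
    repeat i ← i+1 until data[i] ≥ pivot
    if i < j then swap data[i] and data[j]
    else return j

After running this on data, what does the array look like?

pivot = data[0] = 15; i = -1, j = 10
j→9 (data[9]=5≤15), i→0 (data[0]=15≥15); i<j, swap → 5 8 19 11 22 14 10 13 21 15
j→7 (data[7]=13≤15), i→2 (data[2]=19≥15); i<j, swap → 5 8 13 11 22 14 10 19 21 15
j→6 (data[6]=10≤15), i→4 (data[4]=22≥15); i<j, swap → 5 8 13 11 10 14 22 19 21 15
j→5, i→6; i≥j, return j=5. data = 5 8 13 11 10 14 22 19 21 15

5 8 13 11 10 14 22 19 21 15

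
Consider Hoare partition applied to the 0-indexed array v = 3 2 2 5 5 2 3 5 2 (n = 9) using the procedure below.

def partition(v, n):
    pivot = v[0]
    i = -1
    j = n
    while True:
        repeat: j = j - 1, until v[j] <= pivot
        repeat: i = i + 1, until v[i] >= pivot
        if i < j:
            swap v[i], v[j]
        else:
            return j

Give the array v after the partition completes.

pivot = v[0] = 3; i = -1, j = 9
j→8 (v[8]=2≤3), i→0 (v[0]=3≥3); i<j, swap → 2 2 2 5 5 2 3 5 3
j→6 (v[6]=3≤3), i→3 (v[3]=5≥3); i<j, swap → 2 2 2 3 5 2 5 5 3
j→5 (v[5]=2≤3), i→4 (v[4]=5≥3); i<j, swap → 2 2 2 3 2 5 5 5 3
j→4, i→5; i≥j, return j=4. v = 2 2 2 3 2 5 5 5 3

2 2 2 3 2 5 5 5 3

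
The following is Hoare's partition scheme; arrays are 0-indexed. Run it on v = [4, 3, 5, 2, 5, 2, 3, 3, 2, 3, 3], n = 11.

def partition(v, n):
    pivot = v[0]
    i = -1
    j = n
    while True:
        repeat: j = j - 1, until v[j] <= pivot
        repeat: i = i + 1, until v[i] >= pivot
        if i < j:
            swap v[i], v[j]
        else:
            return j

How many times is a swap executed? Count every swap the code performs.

pivot = v[0] = 4; i = -1, j = 11
j→10 (v[10]=3≤4), i→0 (v[0]=4≥4); i<j, swap → [3, 3, 5, 2, 5, 2, 3, 3, 2, 3, 4]
j→9 (v[9]=3≤4), i→2 (v[2]=5≥4); i<j, swap → [3, 3, 3, 2, 5, 2, 3, 3, 2, 5, 4]
j→8 (v[8]=2≤4), i→4 (v[4]=5≥4); i<j, swap → [3, 3, 3, 2, 2, 2, 3, 3, 5, 5, 4]
j→7, i→8; i≥j, return j=7. v = [3, 3, 3, 2, 2, 2, 3, 3, 5, 5, 4]

3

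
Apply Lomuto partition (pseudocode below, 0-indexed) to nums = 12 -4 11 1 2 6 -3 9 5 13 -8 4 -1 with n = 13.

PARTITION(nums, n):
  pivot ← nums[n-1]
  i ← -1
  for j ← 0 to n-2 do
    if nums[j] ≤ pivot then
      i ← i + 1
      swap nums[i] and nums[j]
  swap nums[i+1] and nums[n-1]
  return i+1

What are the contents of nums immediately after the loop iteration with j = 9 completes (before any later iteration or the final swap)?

-4 -3 11 1 2 6 12 9 5 13 -8 4 -1

pivot=-1, i=-1
j=0: 12>-1, skip
j=1: -4≤-1, i=0, swap(0,1) ⇒ -4 12 11 1 2 6 -3 9 5 13 -8 4 -1
j=2: 11>-1, skip
j=3: 1>-1, skip
j=4: 2>-1, skip
j=5: 6>-1, skip
j=6: -3≤-1, i=1, swap(1,6) ⇒ -4 -3 11 1 2 6 12 9 5 13 -8 4 -1
j=7: 9>-1, skip
j=8: 5>-1, skip
j=9: 13>-1, skip
(after j=9) nums = -4 -3 11 1 2 6 12 9 5 13 -8 4 -1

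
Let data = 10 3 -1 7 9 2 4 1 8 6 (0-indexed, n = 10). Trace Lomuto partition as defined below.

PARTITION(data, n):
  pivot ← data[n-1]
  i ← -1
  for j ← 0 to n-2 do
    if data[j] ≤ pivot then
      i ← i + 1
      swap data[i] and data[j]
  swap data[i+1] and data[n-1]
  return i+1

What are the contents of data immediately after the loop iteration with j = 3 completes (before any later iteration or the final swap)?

3 -1 10 7 9 2 4 1 8 6

pivot = data[9] = 6; i = -1
j=0: data[0]=10 > 6 → no swap
j=1: data[1]=3 ≤ 6 → i=0, swap data[0],data[1] → 3 10 -1 7 9 2 4 1 8 6
j=2: data[2]=-1 ≤ 6 → i=1, swap data[1],data[2] → 3 -1 10 7 9 2 4 1 8 6
j=3: data[3]=7 > 6 → no swap
(after j=3) data = 3 -1 10 7 9 2 4 1 8 6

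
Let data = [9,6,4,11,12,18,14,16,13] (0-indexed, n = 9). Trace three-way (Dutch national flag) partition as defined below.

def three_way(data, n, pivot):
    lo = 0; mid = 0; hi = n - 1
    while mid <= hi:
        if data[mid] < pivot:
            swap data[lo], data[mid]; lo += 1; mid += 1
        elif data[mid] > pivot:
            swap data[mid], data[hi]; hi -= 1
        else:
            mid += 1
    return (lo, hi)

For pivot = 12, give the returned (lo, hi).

(4, 4)

pivot = 12; lo=0, mid=0, hi=8
data[mid]=9<12: swap data[0],data[0]; lo=1,mid=1 → [9,6,4,11,12,18,14,16,13]
data[mid]=6<12: swap data[1],data[1]; lo=2,mid=2 → [9,6,4,11,12,18,14,16,13]
data[mid]=4<12: swap data[2],data[2]; lo=3,mid=3 → [9,6,4,11,12,18,14,16,13]
data[mid]=11<12: swap data[3],data[3]; lo=4,mid=4 → [9,6,4,11,12,18,14,16,13]
data[mid]=12=12: mid=5
data[mid]=18>12: swap data[5],data[8]; hi=7 → [9,6,4,11,12,13,14,16,18]
data[mid]=13>12: swap data[5],data[7]; hi=6 → [9,6,4,11,12,16,14,13,18]
data[mid]=16>12: swap data[5],data[6]; hi=5 → [9,6,4,11,12,14,16,13,18]
data[mid]=14>12: swap data[5],data[5]; hi=4 → [9,6,4,11,12,14,16,13,18]
end: lo=4, hi=4; data = [9,6,4,11,12,14,16,13,18]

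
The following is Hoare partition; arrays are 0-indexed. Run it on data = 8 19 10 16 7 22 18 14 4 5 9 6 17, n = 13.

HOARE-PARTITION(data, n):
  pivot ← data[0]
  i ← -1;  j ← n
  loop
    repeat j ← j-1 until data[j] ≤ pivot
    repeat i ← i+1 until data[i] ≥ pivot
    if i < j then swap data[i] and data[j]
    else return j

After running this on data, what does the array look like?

6 5 4 7 16 22 18 14 10 19 9 8 17

pivot = data[0] = 8; i = -1, j = 13
j→11 (data[11]=6≤8), i→0 (data[0]=8≥8); i<j, swap → 6 19 10 16 7 22 18 14 4 5 9 8 17
j→9 (data[9]=5≤8), i→1 (data[1]=19≥8); i<j, swap → 6 5 10 16 7 22 18 14 4 19 9 8 17
j→8 (data[8]=4≤8), i→2 (data[2]=10≥8); i<j, swap → 6 5 4 16 7 22 18 14 10 19 9 8 17
j→4 (data[4]=7≤8), i→3 (data[3]=16≥8); i<j, swap → 6 5 4 7 16 22 18 14 10 19 9 8 17
j→3, i→4; i≥j, return j=3. data = 6 5 4 7 16 22 18 14 10 19 9 8 17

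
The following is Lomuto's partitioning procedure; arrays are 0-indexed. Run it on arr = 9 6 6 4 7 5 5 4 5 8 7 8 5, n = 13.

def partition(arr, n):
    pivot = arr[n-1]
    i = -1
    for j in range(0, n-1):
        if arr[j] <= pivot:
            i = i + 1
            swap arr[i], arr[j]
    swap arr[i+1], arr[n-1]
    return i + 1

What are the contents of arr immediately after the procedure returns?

4 5 5 4 5 5 6 9 7 8 7 8 6

pivot=5, i=-1
j=0: 9>5, skip
j=1: 6>5, skip
j=2: 6>5, skip
j=3: 4≤5, i=0, swap(0,3) ⇒ 4 6 6 9 7 5 5 4 5 8 7 8 5
j=4: 7>5, skip
j=5: 5≤5, i=1, swap(1,5) ⇒ 4 5 6 9 7 6 5 4 5 8 7 8 5
j=6: 5≤5, i=2, swap(2,6) ⇒ 4 5 5 9 7 6 6 4 5 8 7 8 5
j=7: 4≤5, i=3, swap(3,7) ⇒ 4 5 5 4 7 6 6 9 5 8 7 8 5
j=8: 5≤5, i=4, swap(4,8) ⇒ 4 5 5 4 5 6 6 9 7 8 7 8 5
j=9: 8>5, skip
j=10: 7>5, skip
j=11: 8>5, skip
swap(5,12) ⇒ 4 5 5 4 5 5 6 9 7 8 7 8 6; return 5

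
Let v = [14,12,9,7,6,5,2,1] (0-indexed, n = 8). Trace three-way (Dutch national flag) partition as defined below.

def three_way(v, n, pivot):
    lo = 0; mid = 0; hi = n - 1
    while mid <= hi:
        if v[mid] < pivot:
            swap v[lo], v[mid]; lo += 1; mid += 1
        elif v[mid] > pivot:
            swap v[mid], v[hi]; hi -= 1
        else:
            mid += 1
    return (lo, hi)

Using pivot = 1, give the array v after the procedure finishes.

lo=0 mid=0 hi=7
14>1: swap(0,7), hi=6 ⇒ [1,12,9,7,6,5,2,14]
1=1: mid=1
12>1: swap(1,6), hi=5 ⇒ [1,2,9,7,6,5,12,14]
2>1: swap(1,5), hi=4 ⇒ [1,5,9,7,6,2,12,14]
5>1: swap(1,4), hi=3 ⇒ [1,6,9,7,5,2,12,14]
6>1: swap(1,3), hi=2 ⇒ [1,7,9,6,5,2,12,14]
7>1: swap(1,2), hi=1 ⇒ [1,9,7,6,5,2,12,14]
9>1: swap(1,1), hi=0 ⇒ [1,9,7,6,5,2,12,14]
done. lo=0 hi=0; v=[1,9,7,6,5,2,12,14]

[1,9,7,6,5,2,12,14]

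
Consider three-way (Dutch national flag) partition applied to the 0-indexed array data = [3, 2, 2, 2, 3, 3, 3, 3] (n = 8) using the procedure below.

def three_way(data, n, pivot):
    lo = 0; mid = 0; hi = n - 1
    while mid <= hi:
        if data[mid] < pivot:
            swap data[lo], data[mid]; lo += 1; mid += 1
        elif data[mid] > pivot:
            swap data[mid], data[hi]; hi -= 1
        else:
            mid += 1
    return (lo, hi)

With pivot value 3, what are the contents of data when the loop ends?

[2, 2, 2, 3, 3, 3, 3, 3]

pivot = 3; lo=0, mid=0, hi=7
data[mid]=3=3: mid=1
data[mid]=2<3: swap data[0],data[1]; lo=1,mid=2 → [2, 3, 2, 2, 3, 3, 3, 3]
data[mid]=2<3: swap data[1],data[2]; lo=2,mid=3 → [2, 2, 3, 2, 3, 3, 3, 3]
data[mid]=2<3: swap data[2],data[3]; lo=3,mid=4 → [2, 2, 2, 3, 3, 3, 3, 3]
data[mid]=3=3: mid=5
data[mid]=3=3: mid=6
data[mid]=3=3: mid=7
data[mid]=3=3: mid=8
end: lo=3, hi=7; data = [2, 2, 2, 3, 3, 3, 3, 3]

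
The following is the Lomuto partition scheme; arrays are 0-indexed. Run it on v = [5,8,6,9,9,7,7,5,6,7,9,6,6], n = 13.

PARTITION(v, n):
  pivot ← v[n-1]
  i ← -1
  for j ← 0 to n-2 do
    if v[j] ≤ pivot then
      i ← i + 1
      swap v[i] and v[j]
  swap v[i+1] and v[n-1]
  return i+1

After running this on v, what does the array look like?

pivot = v[12] = 6; i = -1
j=0: v[0]=5 ≤ 6 → i=0, swap v[0],v[0] (no change) → [5,8,6,9,9,7,7,5,6,7,9,6,6]
j=1: v[1]=8 > 6 → no swap
j=2: v[2]=6 ≤ 6 → i=1, swap v[1],v[2] → [5,6,8,9,9,7,7,5,6,7,9,6,6]
j=3: v[3]=9 > 6 → no swap
j=4: v[4]=9 > 6 → no swap
j=5: v[5]=7 > 6 → no swap
j=6: v[6]=7 > 6 → no swap
j=7: v[7]=5 ≤ 6 → i=2, swap v[2],v[7] → [5,6,5,9,9,7,7,8,6,7,9,6,6]
j=8: v[8]=6 ≤ 6 → i=3, swap v[3],v[8] → [5,6,5,6,9,7,7,8,9,7,9,6,6]
j=9: v[9]=7 > 6 → no swap
j=10: v[10]=9 > 6 → no swap
j=11: v[11]=6 ≤ 6 → i=4, swap v[4],v[11] → [5,6,5,6,6,7,7,8,9,7,9,9,6]
final swap v[5],v[12] → [5,6,5,6,6,6,7,8,9,7,9,9,7]; return 5

[5,6,5,6,6,6,7,8,9,7,9,9,7]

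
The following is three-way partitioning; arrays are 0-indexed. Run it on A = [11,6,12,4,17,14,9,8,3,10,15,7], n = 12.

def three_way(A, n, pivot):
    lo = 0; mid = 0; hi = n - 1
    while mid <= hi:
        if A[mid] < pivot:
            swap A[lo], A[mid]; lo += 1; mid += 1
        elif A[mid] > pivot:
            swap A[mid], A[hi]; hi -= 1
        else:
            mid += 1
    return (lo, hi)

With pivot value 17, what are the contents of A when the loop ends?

[11,6,12,4,14,9,8,3,10,15,7,17]

pivot = 17; lo=0, mid=0, hi=11
A[mid]=11<17: swap A[0],A[0]; lo=1,mid=1 → [11,6,12,4,17,14,9,8,3,10,15,7]
A[mid]=6<17: swap A[1],A[1]; lo=2,mid=2 → [11,6,12,4,17,14,9,8,3,10,15,7]
A[mid]=12<17: swap A[2],A[2]; lo=3,mid=3 → [11,6,12,4,17,14,9,8,3,10,15,7]
A[mid]=4<17: swap A[3],A[3]; lo=4,mid=4 → [11,6,12,4,17,14,9,8,3,10,15,7]
A[mid]=17=17: mid=5
A[mid]=14<17: swap A[4],A[5]; lo=5,mid=6 → [11,6,12,4,14,17,9,8,3,10,15,7]
A[mid]=9<17: swap A[5],A[6]; lo=6,mid=7 → [11,6,12,4,14,9,17,8,3,10,15,7]
A[mid]=8<17: swap A[6],A[7]; lo=7,mid=8 → [11,6,12,4,14,9,8,17,3,10,15,7]
A[mid]=3<17: swap A[7],A[8]; lo=8,mid=9 → [11,6,12,4,14,9,8,3,17,10,15,7]
A[mid]=10<17: swap A[8],A[9]; lo=9,mid=10 → [11,6,12,4,14,9,8,3,10,17,15,7]
A[mid]=15<17: swap A[9],A[10]; lo=10,mid=11 → [11,6,12,4,14,9,8,3,10,15,17,7]
A[mid]=7<17: swap A[10],A[11]; lo=11,mid=12 → [11,6,12,4,14,9,8,3,10,15,7,17]
end: lo=11, hi=11; A = [11,6,12,4,14,9,8,3,10,15,7,17]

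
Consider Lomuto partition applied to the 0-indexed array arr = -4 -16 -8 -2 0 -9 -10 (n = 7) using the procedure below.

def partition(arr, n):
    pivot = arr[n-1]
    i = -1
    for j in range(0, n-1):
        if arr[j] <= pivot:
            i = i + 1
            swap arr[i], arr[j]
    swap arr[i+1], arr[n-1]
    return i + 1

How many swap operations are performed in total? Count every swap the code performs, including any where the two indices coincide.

2

pivot=-10, i=-1
j=0: -4>-10, skip
j=1: -16≤-10, i=0, swap(0,1) ⇒ -16 -4 -8 -2 0 -9 -10
j=2: -8>-10, skip
j=3: -2>-10, skip
j=4: 0>-10, skip
j=5: -9>-10, skip
swap(1,6) ⇒ -16 -10 -8 -2 0 -9 -4; return 1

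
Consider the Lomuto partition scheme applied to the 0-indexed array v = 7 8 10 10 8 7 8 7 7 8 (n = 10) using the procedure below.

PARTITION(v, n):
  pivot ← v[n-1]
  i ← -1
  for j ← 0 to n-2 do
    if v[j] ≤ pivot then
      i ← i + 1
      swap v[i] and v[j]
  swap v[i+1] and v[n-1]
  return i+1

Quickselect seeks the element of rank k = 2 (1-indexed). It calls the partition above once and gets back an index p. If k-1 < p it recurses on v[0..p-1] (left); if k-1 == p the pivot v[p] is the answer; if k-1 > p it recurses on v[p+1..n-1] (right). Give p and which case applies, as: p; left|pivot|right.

7; left

pivot=8, i=-1
j=0: 7≤8, i=0, swap(0,0) ⇒ 7 8 10 10 8 7 8 7 7 8
j=1: 8≤8, i=1, swap(1,1) ⇒ 7 8 10 10 8 7 8 7 7 8
j=2: 10>8, skip
j=3: 10>8, skip
j=4: 8≤8, i=2, swap(2,4) ⇒ 7 8 8 10 10 7 8 7 7 8
j=5: 7≤8, i=3, swap(3,5) ⇒ 7 8 8 7 10 10 8 7 7 8
j=6: 8≤8, i=4, swap(4,6) ⇒ 7 8 8 7 8 10 10 7 7 8
j=7: 7≤8, i=5, swap(5,7) ⇒ 7 8 8 7 8 7 10 10 7 8
j=8: 7≤8, i=6, swap(6,8) ⇒ 7 8 8 7 8 7 7 10 10 8
swap(7,9) ⇒ 7 8 8 7 8 7 7 8 10 10; return 7
p = 7; k-1 = 1 < 7 ⇒ left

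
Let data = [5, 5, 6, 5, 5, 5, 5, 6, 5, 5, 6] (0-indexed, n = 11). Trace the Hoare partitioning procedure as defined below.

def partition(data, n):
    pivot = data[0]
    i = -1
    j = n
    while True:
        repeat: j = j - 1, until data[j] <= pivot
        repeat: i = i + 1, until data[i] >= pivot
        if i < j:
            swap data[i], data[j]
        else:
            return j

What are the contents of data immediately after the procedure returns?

pivot = data[0] = 5; i = -1, j = 11
j→9 (data[9]=5≤5), i→0 (data[0]=5≥5); i<j, swap → [5, 5, 6, 5, 5, 5, 5, 6, 5, 5, 6]
j→8 (data[8]=5≤5), i→1 (data[1]=5≥5); i<j, swap → [5, 5, 6, 5, 5, 5, 5, 6, 5, 5, 6]
j→6 (data[6]=5≤5), i→2 (data[2]=6≥5); i<j, swap → [5, 5, 5, 5, 5, 5, 6, 6, 5, 5, 6]
j→5 (data[5]=5≤5), i→3 (data[3]=5≥5); i<j, swap → [5, 5, 5, 5, 5, 5, 6, 6, 5, 5, 6]
j→4, i→4; i≥j, return j=4. data = [5, 5, 5, 5, 5, 5, 6, 6, 5, 5, 6]

[5, 5, 5, 5, 5, 5, 6, 6, 5, 5, 6]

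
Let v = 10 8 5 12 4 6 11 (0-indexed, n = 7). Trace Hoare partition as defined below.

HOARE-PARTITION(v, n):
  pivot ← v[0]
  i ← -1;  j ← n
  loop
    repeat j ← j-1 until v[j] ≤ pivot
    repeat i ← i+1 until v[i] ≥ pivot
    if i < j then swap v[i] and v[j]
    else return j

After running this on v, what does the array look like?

6 8 5 4 12 10 11

pivot = v[0] = 10; i = -1, j = 7
j→5 (v[5]=6≤10), i→0 (v[0]=10≥10); i<j, swap → 6 8 5 12 4 10 11
j→4 (v[4]=4≤10), i→3 (v[3]=12≥10); i<j, swap → 6 8 5 4 12 10 11
j→3, i→4; i≥j, return j=3. v = 6 8 5 4 12 10 11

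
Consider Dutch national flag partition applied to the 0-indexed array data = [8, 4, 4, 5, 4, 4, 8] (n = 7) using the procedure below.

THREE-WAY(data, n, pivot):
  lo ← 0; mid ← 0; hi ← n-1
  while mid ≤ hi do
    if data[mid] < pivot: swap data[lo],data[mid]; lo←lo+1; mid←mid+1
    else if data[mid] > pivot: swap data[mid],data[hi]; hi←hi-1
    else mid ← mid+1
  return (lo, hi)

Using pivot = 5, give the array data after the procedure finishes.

[4, 4, 4, 4, 5, 8, 8]

lo=0 mid=0 hi=6
8>5: swap(0,6), hi=5 ⇒ [8, 4, 4, 5, 4, 4, 8]
8>5: swap(0,5), hi=4 ⇒ [4, 4, 4, 5, 4, 8, 8]
4<5: swap(0,0), lo=1 mid=1 ⇒ [4, 4, 4, 5, 4, 8, 8]
4<5: swap(1,1), lo=2 mid=2 ⇒ [4, 4, 4, 5, 4, 8, 8]
4<5: swap(2,2), lo=3 mid=3 ⇒ [4, 4, 4, 5, 4, 8, 8]
5=5: mid=4
4<5: swap(3,4), lo=4 mid=5 ⇒ [4, 4, 4, 4, 5, 8, 8]
done. lo=4 hi=4; data=[4, 4, 4, 4, 5, 8, 8]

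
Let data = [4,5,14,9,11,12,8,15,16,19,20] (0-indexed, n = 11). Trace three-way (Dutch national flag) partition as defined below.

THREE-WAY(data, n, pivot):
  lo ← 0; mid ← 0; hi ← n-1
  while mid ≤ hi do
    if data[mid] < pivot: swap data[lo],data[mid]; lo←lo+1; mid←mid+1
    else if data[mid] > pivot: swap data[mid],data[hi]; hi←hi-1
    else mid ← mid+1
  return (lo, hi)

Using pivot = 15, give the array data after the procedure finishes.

[4,5,14,9,11,12,8,15,19,20,16]

pivot = 15; lo=0, mid=0, hi=10
data[mid]=4<15: swap data[0],data[0]; lo=1,mid=1 → [4,5,14,9,11,12,8,15,16,19,20]
data[mid]=5<15: swap data[1],data[1]; lo=2,mid=2 → [4,5,14,9,11,12,8,15,16,19,20]
data[mid]=14<15: swap data[2],data[2]; lo=3,mid=3 → [4,5,14,9,11,12,8,15,16,19,20]
data[mid]=9<15: swap data[3],data[3]; lo=4,mid=4 → [4,5,14,9,11,12,8,15,16,19,20]
data[mid]=11<15: swap data[4],data[4]; lo=5,mid=5 → [4,5,14,9,11,12,8,15,16,19,20]
data[mid]=12<15: swap data[5],data[5]; lo=6,mid=6 → [4,5,14,9,11,12,8,15,16,19,20]
data[mid]=8<15: swap data[6],data[6]; lo=7,mid=7 → [4,5,14,9,11,12,8,15,16,19,20]
data[mid]=15=15: mid=8
data[mid]=16>15: swap data[8],data[10]; hi=9 → [4,5,14,9,11,12,8,15,20,19,16]
data[mid]=20>15: swap data[8],data[9]; hi=8 → [4,5,14,9,11,12,8,15,19,20,16]
data[mid]=19>15: swap data[8],data[8]; hi=7 → [4,5,14,9,11,12,8,15,19,20,16]
end: lo=7, hi=7; data = [4,5,14,9,11,12,8,15,19,20,16]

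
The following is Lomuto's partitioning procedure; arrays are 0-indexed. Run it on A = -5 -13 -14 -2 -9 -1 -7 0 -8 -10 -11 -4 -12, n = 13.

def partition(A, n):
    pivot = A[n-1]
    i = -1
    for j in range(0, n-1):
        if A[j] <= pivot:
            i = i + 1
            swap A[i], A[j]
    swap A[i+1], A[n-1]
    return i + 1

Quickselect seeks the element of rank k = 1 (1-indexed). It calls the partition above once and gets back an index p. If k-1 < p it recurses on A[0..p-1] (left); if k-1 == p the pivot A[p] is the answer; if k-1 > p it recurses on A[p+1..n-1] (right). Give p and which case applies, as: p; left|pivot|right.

pivot = A[12] = -12; i = -1
j=0: A[0]=-5 > -12 → no swap
j=1: A[1]=-13 ≤ -12 → i=0, swap A[0],A[1] → -13 -5 -14 -2 -9 -1 -7 0 -8 -10 -11 -4 -12
j=2: A[2]=-14 ≤ -12 → i=1, swap A[1],A[2] → -13 -14 -5 -2 -9 -1 -7 0 -8 -10 -11 -4 -12
j=3: A[3]=-2 > -12 → no swap
j=4: A[4]=-9 > -12 → no swap
j=5: A[5]=-1 > -12 → no swap
j=6: A[6]=-7 > -12 → no swap
j=7: A[7]=0 > -12 → no swap
j=8: A[8]=-8 > -12 → no swap
j=9: A[9]=-10 > -12 → no swap
j=10: A[10]=-11 > -12 → no swap
j=11: A[11]=-4 > -12 → no swap
final swap A[2],A[12] → -13 -14 -12 -2 -9 -1 -7 0 -8 -10 -11 -4 -5; return 2
p = 2; k-1 = 0 < 2 ⇒ left

2; left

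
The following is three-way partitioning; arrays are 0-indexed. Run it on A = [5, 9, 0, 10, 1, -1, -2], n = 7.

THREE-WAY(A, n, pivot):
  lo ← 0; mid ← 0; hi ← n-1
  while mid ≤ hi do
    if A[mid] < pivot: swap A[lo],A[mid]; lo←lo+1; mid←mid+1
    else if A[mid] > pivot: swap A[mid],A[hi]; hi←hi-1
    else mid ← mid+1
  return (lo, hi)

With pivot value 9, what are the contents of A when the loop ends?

pivot = 9; lo=0, mid=0, hi=6
A[mid]=5<9: swap A[0],A[0]; lo=1,mid=1 → [5, 9, 0, 10, 1, -1, -2]
A[mid]=9=9: mid=2
A[mid]=0<9: swap A[1],A[2]; lo=2,mid=3 → [5, 0, 9, 10, 1, -1, -2]
A[mid]=10>9: swap A[3],A[6]; hi=5 → [5, 0, 9, -2, 1, -1, 10]
A[mid]=-2<9: swap A[2],A[3]; lo=3,mid=4 → [5, 0, -2, 9, 1, -1, 10]
A[mid]=1<9: swap A[3],A[4]; lo=4,mid=5 → [5, 0, -2, 1, 9, -1, 10]
A[mid]=-1<9: swap A[4],A[5]; lo=5,mid=6 → [5, 0, -2, 1, -1, 9, 10]
end: lo=5, hi=5; A = [5, 0, -2, 1, -1, 9, 10]

[5, 0, -2, 1, -1, 9, 10]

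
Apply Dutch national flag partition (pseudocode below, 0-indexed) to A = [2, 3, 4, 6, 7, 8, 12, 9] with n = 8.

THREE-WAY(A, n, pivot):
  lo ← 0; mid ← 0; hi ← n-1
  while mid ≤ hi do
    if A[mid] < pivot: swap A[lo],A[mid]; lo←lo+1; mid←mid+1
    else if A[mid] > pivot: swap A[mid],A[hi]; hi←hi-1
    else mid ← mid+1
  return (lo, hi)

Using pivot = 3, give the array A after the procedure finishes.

[2, 3, 6, 7, 8, 12, 9, 4]

lo=0 mid=0 hi=7
2<3: swap(0,0), lo=1 mid=1 ⇒ [2, 3, 4, 6, 7, 8, 12, 9]
3=3: mid=2
4>3: swap(2,7), hi=6 ⇒ [2, 3, 9, 6, 7, 8, 12, 4]
9>3: swap(2,6), hi=5 ⇒ [2, 3, 12, 6, 7, 8, 9, 4]
12>3: swap(2,5), hi=4 ⇒ [2, 3, 8, 6, 7, 12, 9, 4]
8>3: swap(2,4), hi=3 ⇒ [2, 3, 7, 6, 8, 12, 9, 4]
7>3: swap(2,3), hi=2 ⇒ [2, 3, 6, 7, 8, 12, 9, 4]
6>3: swap(2,2), hi=1 ⇒ [2, 3, 6, 7, 8, 12, 9, 4]
done. lo=1 hi=1; A=[2, 3, 6, 7, 8, 12, 9, 4]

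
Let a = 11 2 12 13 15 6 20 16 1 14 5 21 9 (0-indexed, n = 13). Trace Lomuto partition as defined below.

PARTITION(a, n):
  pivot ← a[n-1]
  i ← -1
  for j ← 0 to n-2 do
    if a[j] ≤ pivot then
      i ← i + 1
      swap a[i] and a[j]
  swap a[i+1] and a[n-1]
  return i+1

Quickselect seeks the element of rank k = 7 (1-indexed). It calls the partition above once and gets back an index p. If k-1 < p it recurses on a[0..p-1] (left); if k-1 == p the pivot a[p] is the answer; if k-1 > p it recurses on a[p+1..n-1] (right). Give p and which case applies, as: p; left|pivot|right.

pivot = a[12] = 9; i = -1
j=0: a[0]=11 > 9 → no swap
j=1: a[1]=2 ≤ 9 → i=0, swap a[0],a[1] → 2 11 12 13 15 6 20 16 1 14 5 21 9
j=2: a[2]=12 > 9 → no swap
j=3: a[3]=13 > 9 → no swap
j=4: a[4]=15 > 9 → no swap
j=5: a[5]=6 ≤ 9 → i=1, swap a[1],a[5] → 2 6 12 13 15 11 20 16 1 14 5 21 9
j=6: a[6]=20 > 9 → no swap
j=7: a[7]=16 > 9 → no swap
j=8: a[8]=1 ≤ 9 → i=2, swap a[2],a[8] → 2 6 1 13 15 11 20 16 12 14 5 21 9
j=9: a[9]=14 > 9 → no swap
j=10: a[10]=5 ≤ 9 → i=3, swap a[3],a[10] → 2 6 1 5 15 11 20 16 12 14 13 21 9
j=11: a[11]=21 > 9 → no swap
final swap a[4],a[12] → 2 6 1 5 9 11 20 16 12 14 13 21 15; return 4
p = 4; k-1 = 6 > 4 ⇒ right

4; right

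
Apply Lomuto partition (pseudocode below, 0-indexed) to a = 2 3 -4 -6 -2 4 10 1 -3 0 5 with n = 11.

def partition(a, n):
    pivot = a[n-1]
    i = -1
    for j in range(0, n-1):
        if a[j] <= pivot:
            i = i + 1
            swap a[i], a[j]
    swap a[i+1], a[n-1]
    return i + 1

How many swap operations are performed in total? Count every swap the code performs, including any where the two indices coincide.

10

pivot=5, i=-1
j=0: 2≤5, i=0, swap(0,0) ⇒ 2 3 -4 -6 -2 4 10 1 -3 0 5
j=1: 3≤5, i=1, swap(1,1) ⇒ 2 3 -4 -6 -2 4 10 1 -3 0 5
j=2: -4≤5, i=2, swap(2,2) ⇒ 2 3 -4 -6 -2 4 10 1 -3 0 5
j=3: -6≤5, i=3, swap(3,3) ⇒ 2 3 -4 -6 -2 4 10 1 -3 0 5
j=4: -2≤5, i=4, swap(4,4) ⇒ 2 3 -4 -6 -2 4 10 1 -3 0 5
j=5: 4≤5, i=5, swap(5,5) ⇒ 2 3 -4 -6 -2 4 10 1 -3 0 5
j=6: 10>5, skip
j=7: 1≤5, i=6, swap(6,7) ⇒ 2 3 -4 -6 -2 4 1 10 -3 0 5
j=8: -3≤5, i=7, swap(7,8) ⇒ 2 3 -4 -6 -2 4 1 -3 10 0 5
j=9: 0≤5, i=8, swap(8,9) ⇒ 2 3 -4 -6 -2 4 1 -3 0 10 5
swap(9,10) ⇒ 2 3 -4 -6 -2 4 1 -3 0 5 10; return 9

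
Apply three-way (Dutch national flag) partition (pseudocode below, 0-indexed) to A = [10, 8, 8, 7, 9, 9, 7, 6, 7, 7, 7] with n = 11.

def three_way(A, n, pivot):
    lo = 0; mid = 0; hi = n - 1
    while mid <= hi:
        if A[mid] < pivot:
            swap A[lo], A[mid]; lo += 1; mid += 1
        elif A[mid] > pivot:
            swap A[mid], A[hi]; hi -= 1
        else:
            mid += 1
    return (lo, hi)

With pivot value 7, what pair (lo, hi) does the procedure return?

(1, 5)

pivot = 7; lo=0, mid=0, hi=10
A[mid]=10>7: swap A[0],A[10]; hi=9 → [7, 8, 8, 7, 9, 9, 7, 6, 7, 7, 10]
A[mid]=7=7: mid=1
A[mid]=8>7: swap A[1],A[9]; hi=8 → [7, 7, 8, 7, 9, 9, 7, 6, 7, 8, 10]
A[mid]=7=7: mid=2
A[mid]=8>7: swap A[2],A[8]; hi=7 → [7, 7, 7, 7, 9, 9, 7, 6, 8, 8, 10]
A[mid]=7=7: mid=3
A[mid]=7=7: mid=4
A[mid]=9>7: swap A[4],A[7]; hi=6 → [7, 7, 7, 7, 6, 9, 7, 9, 8, 8, 10]
A[mid]=6<7: swap A[0],A[4]; lo=1,mid=5 → [6, 7, 7, 7, 7, 9, 7, 9, 8, 8, 10]
A[mid]=9>7: swap A[5],A[6]; hi=5 → [6, 7, 7, 7, 7, 7, 9, 9, 8, 8, 10]
A[mid]=7=7: mid=6
end: lo=1, hi=5; A = [6, 7, 7, 7, 7, 7, 9, 9, 8, 8, 10]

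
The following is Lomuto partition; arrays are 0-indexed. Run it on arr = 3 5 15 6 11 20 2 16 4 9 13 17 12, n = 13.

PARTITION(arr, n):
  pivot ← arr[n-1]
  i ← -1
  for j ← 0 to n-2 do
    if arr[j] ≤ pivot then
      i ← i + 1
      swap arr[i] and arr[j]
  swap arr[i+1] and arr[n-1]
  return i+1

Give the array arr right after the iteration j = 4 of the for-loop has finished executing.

pivot = arr[12] = 12; i = -1
j=0: arr[0]=3 ≤ 12 → i=0, swap arr[0],arr[0] (no change) → 3 5 15 6 11 20 2 16 4 9 13 17 12
j=1: arr[1]=5 ≤ 12 → i=1, swap arr[1],arr[1] (no change) → 3 5 15 6 11 20 2 16 4 9 13 17 12
j=2: arr[2]=15 > 12 → no swap
j=3: arr[3]=6 ≤ 12 → i=2, swap arr[2],arr[3] → 3 5 6 15 11 20 2 16 4 9 13 17 12
j=4: arr[4]=11 ≤ 12 → i=3, swap arr[3],arr[4] → 3 5 6 11 15 20 2 16 4 9 13 17 12
(after j=4) arr = 3 5 6 11 15 20 2 16 4 9 13 17 12

3 5 6 11 15 20 2 16 4 9 13 17 12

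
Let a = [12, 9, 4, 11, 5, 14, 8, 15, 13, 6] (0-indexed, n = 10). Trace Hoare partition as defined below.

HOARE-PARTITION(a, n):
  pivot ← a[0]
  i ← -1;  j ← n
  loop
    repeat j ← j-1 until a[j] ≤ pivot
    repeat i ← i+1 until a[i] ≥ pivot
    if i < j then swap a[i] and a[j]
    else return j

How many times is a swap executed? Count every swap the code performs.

2

pivot = a[0] = 12; i = -1, j = 10
j→9 (a[9]=6≤12), i→0 (a[0]=12≥12); i<j, swap → [6, 9, 4, 11, 5, 14, 8, 15, 13, 12]
j→6 (a[6]=8≤12), i→5 (a[5]=14≥12); i<j, swap → [6, 9, 4, 11, 5, 8, 14, 15, 13, 12]
j→5, i→6; i≥j, return j=5. a = [6, 9, 4, 11, 5, 8, 14, 15, 13, 12]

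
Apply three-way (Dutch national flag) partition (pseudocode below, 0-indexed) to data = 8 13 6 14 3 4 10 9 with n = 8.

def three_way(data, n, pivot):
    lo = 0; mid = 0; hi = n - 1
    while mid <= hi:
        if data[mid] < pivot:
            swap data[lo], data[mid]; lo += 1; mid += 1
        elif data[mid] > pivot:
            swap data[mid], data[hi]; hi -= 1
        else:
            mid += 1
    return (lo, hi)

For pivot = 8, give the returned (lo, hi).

(3, 3)

pivot = 8; lo=0, mid=0, hi=7
data[mid]=8=8: mid=1
data[mid]=13>8: swap data[1],data[7]; hi=6 → 8 9 6 14 3 4 10 13
data[mid]=9>8: swap data[1],data[6]; hi=5 → 8 10 6 14 3 4 9 13
data[mid]=10>8: swap data[1],data[5]; hi=4 → 8 4 6 14 3 10 9 13
data[mid]=4<8: swap data[0],data[1]; lo=1,mid=2 → 4 8 6 14 3 10 9 13
data[mid]=6<8: swap data[1],data[2]; lo=2,mid=3 → 4 6 8 14 3 10 9 13
data[mid]=14>8: swap data[3],data[4]; hi=3 → 4 6 8 3 14 10 9 13
data[mid]=3<8: swap data[2],data[3]; lo=3,mid=4 → 4 6 3 8 14 10 9 13
end: lo=3, hi=3; data = 4 6 3 8 14 10 9 13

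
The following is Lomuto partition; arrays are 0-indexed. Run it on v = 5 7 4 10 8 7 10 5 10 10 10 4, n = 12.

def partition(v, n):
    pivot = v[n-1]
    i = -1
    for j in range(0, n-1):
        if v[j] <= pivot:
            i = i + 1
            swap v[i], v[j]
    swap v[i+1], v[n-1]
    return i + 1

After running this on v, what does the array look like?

4 4 5 10 8 7 10 5 10 10 10 7

pivot=4, i=-1
j=0: 5>4, skip
j=1: 7>4, skip
j=2: 4≤4, i=0, swap(0,2) ⇒ 4 7 5 10 8 7 10 5 10 10 10 4
j=3: 10>4, skip
j=4: 8>4, skip
j=5: 7>4, skip
j=6: 10>4, skip
j=7: 5>4, skip
j=8: 10>4, skip
j=9: 10>4, skip
j=10: 10>4, skip
swap(1,11) ⇒ 4 4 5 10 8 7 10 5 10 10 10 7; return 1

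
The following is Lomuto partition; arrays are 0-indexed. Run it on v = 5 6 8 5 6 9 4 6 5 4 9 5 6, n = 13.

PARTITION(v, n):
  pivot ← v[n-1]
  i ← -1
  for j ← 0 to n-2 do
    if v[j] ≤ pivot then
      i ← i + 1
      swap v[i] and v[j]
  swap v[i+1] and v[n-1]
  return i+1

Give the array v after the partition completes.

5 6 5 6 4 6 5 4 5 6 9 8 9

pivot = v[12] = 6; i = -1
j=0: v[0]=5 ≤ 6 → i=0, swap v[0],v[0] (no change) → 5 6 8 5 6 9 4 6 5 4 9 5 6
j=1: v[1]=6 ≤ 6 → i=1, swap v[1],v[1] (no change) → 5 6 8 5 6 9 4 6 5 4 9 5 6
j=2: v[2]=8 > 6 → no swap
j=3: v[3]=5 ≤ 6 → i=2, swap v[2],v[3] → 5 6 5 8 6 9 4 6 5 4 9 5 6
j=4: v[4]=6 ≤ 6 → i=3, swap v[3],v[4] → 5 6 5 6 8 9 4 6 5 4 9 5 6
j=5: v[5]=9 > 6 → no swap
j=6: v[6]=4 ≤ 6 → i=4, swap v[4],v[6] → 5 6 5 6 4 9 8 6 5 4 9 5 6
j=7: v[7]=6 ≤ 6 → i=5, swap v[5],v[7] → 5 6 5 6 4 6 8 9 5 4 9 5 6
j=8: v[8]=5 ≤ 6 → i=6, swap v[6],v[8] → 5 6 5 6 4 6 5 9 8 4 9 5 6
j=9: v[9]=4 ≤ 6 → i=7, swap v[7],v[9] → 5 6 5 6 4 6 5 4 8 9 9 5 6
j=10: v[10]=9 > 6 → no swap
j=11: v[11]=5 ≤ 6 → i=8, swap v[8],v[11] → 5 6 5 6 4 6 5 4 5 9 9 8 6
final swap v[9],v[12] → 5 6 5 6 4 6 5 4 5 6 9 8 9; return 9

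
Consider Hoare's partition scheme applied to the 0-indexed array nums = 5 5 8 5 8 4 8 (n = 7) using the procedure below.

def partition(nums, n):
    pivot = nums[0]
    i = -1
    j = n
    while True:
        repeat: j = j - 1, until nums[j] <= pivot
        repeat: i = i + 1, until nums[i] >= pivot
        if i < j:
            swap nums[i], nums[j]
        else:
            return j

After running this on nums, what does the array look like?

4 5 8 5 8 5 8

pivot = nums[0] = 5; i = -1, j = 7
j→5 (nums[5]=4≤5), i→0 (nums[0]=5≥5); i<j, swap → 4 5 8 5 8 5 8
j→3 (nums[3]=5≤5), i→1 (nums[1]=5≥5); i<j, swap → 4 5 8 5 8 5 8
j→1, i→2; i≥j, return j=1. nums = 4 5 8 5 8 5 8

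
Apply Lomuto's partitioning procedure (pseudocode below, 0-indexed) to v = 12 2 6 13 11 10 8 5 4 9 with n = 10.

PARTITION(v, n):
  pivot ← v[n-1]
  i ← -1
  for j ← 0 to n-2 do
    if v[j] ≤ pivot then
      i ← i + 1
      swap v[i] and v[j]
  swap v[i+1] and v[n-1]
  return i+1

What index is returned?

pivot = v[9] = 9; i = -1
j=0: v[0]=12 > 9 → no swap
j=1: v[1]=2 ≤ 9 → i=0, swap v[0],v[1] → 2 12 6 13 11 10 8 5 4 9
j=2: v[2]=6 ≤ 9 → i=1, swap v[1],v[2] → 2 6 12 13 11 10 8 5 4 9
j=3: v[3]=13 > 9 → no swap
j=4: v[4]=11 > 9 → no swap
j=5: v[5]=10 > 9 → no swap
j=6: v[6]=8 ≤ 9 → i=2, swap v[2],v[6] → 2 6 8 13 11 10 12 5 4 9
j=7: v[7]=5 ≤ 9 → i=3, swap v[3],v[7] → 2 6 8 5 11 10 12 13 4 9
j=8: v[8]=4 ≤ 9 → i=4, swap v[4],v[8] → 2 6 8 5 4 10 12 13 11 9
final swap v[5],v[9] → 2 6 8 5 4 9 12 13 11 10; return 5

5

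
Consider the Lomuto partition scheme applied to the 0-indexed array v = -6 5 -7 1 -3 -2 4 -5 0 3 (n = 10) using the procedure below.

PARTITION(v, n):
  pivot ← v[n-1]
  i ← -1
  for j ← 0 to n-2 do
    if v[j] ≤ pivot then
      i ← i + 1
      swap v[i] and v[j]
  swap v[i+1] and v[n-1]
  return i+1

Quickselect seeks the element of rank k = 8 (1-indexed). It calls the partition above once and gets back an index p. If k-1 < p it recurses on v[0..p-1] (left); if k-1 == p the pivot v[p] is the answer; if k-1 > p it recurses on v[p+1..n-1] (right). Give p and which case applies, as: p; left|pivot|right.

pivot=3, i=-1
j=0: -6≤3, i=0, swap(0,0) ⇒ -6 5 -7 1 -3 -2 4 -5 0 3
j=1: 5>3, skip
j=2: -7≤3, i=1, swap(1,2) ⇒ -6 -7 5 1 -3 -2 4 -5 0 3
j=3: 1≤3, i=2, swap(2,3) ⇒ -6 -7 1 5 -3 -2 4 -5 0 3
j=4: -3≤3, i=3, swap(3,4) ⇒ -6 -7 1 -3 5 -2 4 -5 0 3
j=5: -2≤3, i=4, swap(4,5) ⇒ -6 -7 1 -3 -2 5 4 -5 0 3
j=6: 4>3, skip
j=7: -5≤3, i=5, swap(5,7) ⇒ -6 -7 1 -3 -2 -5 4 5 0 3
j=8: 0≤3, i=6, swap(6,8) ⇒ -6 -7 1 -3 -2 -5 0 5 4 3
swap(7,9) ⇒ -6 -7 1 -3 -2 -5 0 3 4 5; return 7
p = 7; k-1 = 7 == 7 ⇒ pivot

7; pivot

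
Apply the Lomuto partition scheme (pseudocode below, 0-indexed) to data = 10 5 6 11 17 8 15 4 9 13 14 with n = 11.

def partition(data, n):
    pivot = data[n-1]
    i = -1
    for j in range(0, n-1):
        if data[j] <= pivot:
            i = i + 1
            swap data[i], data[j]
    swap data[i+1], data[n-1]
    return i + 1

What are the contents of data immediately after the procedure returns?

pivot=14, i=-1
j=0: 10≤14, i=0, swap(0,0) ⇒ 10 5 6 11 17 8 15 4 9 13 14
j=1: 5≤14, i=1, swap(1,1) ⇒ 10 5 6 11 17 8 15 4 9 13 14
j=2: 6≤14, i=2, swap(2,2) ⇒ 10 5 6 11 17 8 15 4 9 13 14
j=3: 11≤14, i=3, swap(3,3) ⇒ 10 5 6 11 17 8 15 4 9 13 14
j=4: 17>14, skip
j=5: 8≤14, i=4, swap(4,5) ⇒ 10 5 6 11 8 17 15 4 9 13 14
j=6: 15>14, skip
j=7: 4≤14, i=5, swap(5,7) ⇒ 10 5 6 11 8 4 15 17 9 13 14
j=8: 9≤14, i=6, swap(6,8) ⇒ 10 5 6 11 8 4 9 17 15 13 14
j=9: 13≤14, i=7, swap(7,9) ⇒ 10 5 6 11 8 4 9 13 15 17 14
swap(8,10) ⇒ 10 5 6 11 8 4 9 13 14 17 15; return 8

10 5 6 11 8 4 9 13 14 17 15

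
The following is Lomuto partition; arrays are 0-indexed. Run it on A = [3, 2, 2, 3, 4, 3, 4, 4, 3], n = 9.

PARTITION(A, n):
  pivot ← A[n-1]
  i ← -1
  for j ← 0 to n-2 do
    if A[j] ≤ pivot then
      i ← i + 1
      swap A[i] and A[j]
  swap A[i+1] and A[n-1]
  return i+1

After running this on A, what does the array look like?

[3, 2, 2, 3, 3, 3, 4, 4, 4]

pivot=3, i=-1
j=0: 3≤3, i=0, swap(0,0) ⇒ [3, 2, 2, 3, 4, 3, 4, 4, 3]
j=1: 2≤3, i=1, swap(1,1) ⇒ [3, 2, 2, 3, 4, 3, 4, 4, 3]
j=2: 2≤3, i=2, swap(2,2) ⇒ [3, 2, 2, 3, 4, 3, 4, 4, 3]
j=3: 3≤3, i=3, swap(3,3) ⇒ [3, 2, 2, 3, 4, 3, 4, 4, 3]
j=4: 4>3, skip
j=5: 3≤3, i=4, swap(4,5) ⇒ [3, 2, 2, 3, 3, 4, 4, 4, 3]
j=6: 4>3, skip
j=7: 4>3, skip
swap(5,8) ⇒ [3, 2, 2, 3, 3, 3, 4, 4, 4]; return 5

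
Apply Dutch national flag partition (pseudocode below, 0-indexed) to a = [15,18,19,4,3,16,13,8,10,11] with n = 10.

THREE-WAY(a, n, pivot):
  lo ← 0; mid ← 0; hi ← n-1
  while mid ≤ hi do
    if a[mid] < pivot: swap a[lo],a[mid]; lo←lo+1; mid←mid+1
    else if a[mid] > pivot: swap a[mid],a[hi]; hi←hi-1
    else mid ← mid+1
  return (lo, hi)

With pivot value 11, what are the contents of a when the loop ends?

pivot = 11; lo=0, mid=0, hi=9
a[mid]=15>11: swap a[0],a[9]; hi=8 → [11,18,19,4,3,16,13,8,10,15]
a[mid]=11=11: mid=1
a[mid]=18>11: swap a[1],a[8]; hi=7 → [11,10,19,4,3,16,13,8,18,15]
a[mid]=10<11: swap a[0],a[1]; lo=1,mid=2 → [10,11,19,4,3,16,13,8,18,15]
a[mid]=19>11: swap a[2],a[7]; hi=6 → [10,11,8,4,3,16,13,19,18,15]
a[mid]=8<11: swap a[1],a[2]; lo=2,mid=3 → [10,8,11,4,3,16,13,19,18,15]
a[mid]=4<11: swap a[2],a[3]; lo=3,mid=4 → [10,8,4,11,3,16,13,19,18,15]
a[mid]=3<11: swap a[3],a[4]; lo=4,mid=5 → [10,8,4,3,11,16,13,19,18,15]
a[mid]=16>11: swap a[5],a[6]; hi=5 → [10,8,4,3,11,13,16,19,18,15]
a[mid]=13>11: swap a[5],a[5]; hi=4 → [10,8,4,3,11,13,16,19,18,15]
end: lo=4, hi=4; a = [10,8,4,3,11,13,16,19,18,15]

[10,8,4,3,11,13,16,19,18,15]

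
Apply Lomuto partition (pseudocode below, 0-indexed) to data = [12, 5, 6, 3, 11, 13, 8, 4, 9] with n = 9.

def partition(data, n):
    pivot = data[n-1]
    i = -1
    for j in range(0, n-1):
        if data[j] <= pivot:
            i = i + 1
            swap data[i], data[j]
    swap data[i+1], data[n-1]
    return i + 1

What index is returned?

5

pivot = data[8] = 9; i = -1
j=0: data[0]=12 > 9 → no swap
j=1: data[1]=5 ≤ 9 → i=0, swap data[0],data[1] → [5, 12, 6, 3, 11, 13, 8, 4, 9]
j=2: data[2]=6 ≤ 9 → i=1, swap data[1],data[2] → [5, 6, 12, 3, 11, 13, 8, 4, 9]
j=3: data[3]=3 ≤ 9 → i=2, swap data[2],data[3] → [5, 6, 3, 12, 11, 13, 8, 4, 9]
j=4: data[4]=11 > 9 → no swap
j=5: data[5]=13 > 9 → no swap
j=6: data[6]=8 ≤ 9 → i=3, swap data[3],data[6] → [5, 6, 3, 8, 11, 13, 12, 4, 9]
j=7: data[7]=4 ≤ 9 → i=4, swap data[4],data[7] → [5, 6, 3, 8, 4, 13, 12, 11, 9]
final swap data[5],data[8] → [5, 6, 3, 8, 4, 9, 12, 11, 13]; return 5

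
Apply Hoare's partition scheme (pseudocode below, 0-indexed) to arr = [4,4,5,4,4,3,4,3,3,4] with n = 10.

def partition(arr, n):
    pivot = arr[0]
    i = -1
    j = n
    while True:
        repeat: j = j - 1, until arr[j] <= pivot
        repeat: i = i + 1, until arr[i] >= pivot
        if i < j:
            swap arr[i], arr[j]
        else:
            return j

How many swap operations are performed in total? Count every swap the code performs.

pivot = arr[0] = 4; i = -1, j = 10
j→9 (arr[9]=4≤4), i→0 (arr[0]=4≥4); i<j, swap → [4,4,5,4,4,3,4,3,3,4]
j→8 (arr[8]=3≤4), i→1 (arr[1]=4≥4); i<j, swap → [4,3,5,4,4,3,4,3,4,4]
j→7 (arr[7]=3≤4), i→2 (arr[2]=5≥4); i<j, swap → [4,3,3,4,4,3,4,5,4,4]
j→6 (arr[6]=4≤4), i→3 (arr[3]=4≥4); i<j, swap → [4,3,3,4,4,3,4,5,4,4]
j→5 (arr[5]=3≤4), i→4 (arr[4]=4≥4); i<j, swap → [4,3,3,4,3,4,4,5,4,4]
j→4, i→5; i≥j, return j=4. arr = [4,3,3,4,3,4,4,5,4,4]

5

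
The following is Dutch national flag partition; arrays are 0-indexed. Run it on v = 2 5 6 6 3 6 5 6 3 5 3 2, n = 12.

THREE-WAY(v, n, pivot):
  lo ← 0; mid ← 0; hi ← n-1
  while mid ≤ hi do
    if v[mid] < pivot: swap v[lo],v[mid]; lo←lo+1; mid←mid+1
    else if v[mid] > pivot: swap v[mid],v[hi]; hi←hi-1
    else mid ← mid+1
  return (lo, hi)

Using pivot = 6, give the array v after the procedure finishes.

2 5 3 5 3 5 3 2 6 6 6 6

lo=0 mid=0 hi=11
2<6: swap(0,0), lo=1 mid=1 ⇒ 2 5 6 6 3 6 5 6 3 5 3 2
5<6: swap(1,1), lo=2 mid=2 ⇒ 2 5 6 6 3 6 5 6 3 5 3 2
6=6: mid=3
6=6: mid=4
3<6: swap(2,4), lo=3 mid=5 ⇒ 2 5 3 6 6 6 5 6 3 5 3 2
6=6: mid=6
5<6: swap(3,6), lo=4 mid=7 ⇒ 2 5 3 5 6 6 6 6 3 5 3 2
6=6: mid=8
3<6: swap(4,8), lo=5 mid=9 ⇒ 2 5 3 5 3 6 6 6 6 5 3 2
5<6: swap(5,9), lo=6 mid=10 ⇒ 2 5 3 5 3 5 6 6 6 6 3 2
3<6: swap(6,10), lo=7 mid=11 ⇒ 2 5 3 5 3 5 3 6 6 6 6 2
2<6: swap(7,11), lo=8 mid=12 ⇒ 2 5 3 5 3 5 3 2 6 6 6 6
done. lo=8 hi=11; v=2 5 3 5 3 5 3 2 6 6 6 6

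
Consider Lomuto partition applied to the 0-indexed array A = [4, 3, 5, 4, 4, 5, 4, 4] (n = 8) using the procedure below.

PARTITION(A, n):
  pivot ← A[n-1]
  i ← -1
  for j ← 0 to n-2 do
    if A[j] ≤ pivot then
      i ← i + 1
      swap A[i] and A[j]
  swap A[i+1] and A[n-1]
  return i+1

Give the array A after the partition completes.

[4, 3, 4, 4, 4, 4, 5, 5]

pivot = A[7] = 4; i = -1
j=0: A[0]=4 ≤ 4 → i=0, swap A[0],A[0] (no change) → [4, 3, 5, 4, 4, 5, 4, 4]
j=1: A[1]=3 ≤ 4 → i=1, swap A[1],A[1] (no change) → [4, 3, 5, 4, 4, 5, 4, 4]
j=2: A[2]=5 > 4 → no swap
j=3: A[3]=4 ≤ 4 → i=2, swap A[2],A[3] → [4, 3, 4, 5, 4, 5, 4, 4]
j=4: A[4]=4 ≤ 4 → i=3, swap A[3],A[4] → [4, 3, 4, 4, 5, 5, 4, 4]
j=5: A[5]=5 > 4 → no swap
j=6: A[6]=4 ≤ 4 → i=4, swap A[4],A[6] → [4, 3, 4, 4, 4, 5, 5, 4]
final swap A[5],A[7] → [4, 3, 4, 4, 4, 4, 5, 5]; return 5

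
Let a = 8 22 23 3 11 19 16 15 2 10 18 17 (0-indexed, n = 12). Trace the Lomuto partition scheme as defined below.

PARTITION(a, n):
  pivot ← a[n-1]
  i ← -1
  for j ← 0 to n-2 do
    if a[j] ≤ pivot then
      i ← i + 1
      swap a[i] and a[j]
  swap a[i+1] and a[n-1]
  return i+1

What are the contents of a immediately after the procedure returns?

8 3 11 16 15 2 10 17 19 22 18 23

pivot = a[11] = 17; i = -1
j=0: a[0]=8 ≤ 17 → i=0, swap a[0],a[0] (no change) → 8 22 23 3 11 19 16 15 2 10 18 17
j=1: a[1]=22 > 17 → no swap
j=2: a[2]=23 > 17 → no swap
j=3: a[3]=3 ≤ 17 → i=1, swap a[1],a[3] → 8 3 23 22 11 19 16 15 2 10 18 17
j=4: a[4]=11 ≤ 17 → i=2, swap a[2],a[4] → 8 3 11 22 23 19 16 15 2 10 18 17
j=5: a[5]=19 > 17 → no swap
j=6: a[6]=16 ≤ 17 → i=3, swap a[3],a[6] → 8 3 11 16 23 19 22 15 2 10 18 17
j=7: a[7]=15 ≤ 17 → i=4, swap a[4],a[7] → 8 3 11 16 15 19 22 23 2 10 18 17
j=8: a[8]=2 ≤ 17 → i=5, swap a[5],a[8] → 8 3 11 16 15 2 22 23 19 10 18 17
j=9: a[9]=10 ≤ 17 → i=6, swap a[6],a[9] → 8 3 11 16 15 2 10 23 19 22 18 17
j=10: a[10]=18 > 17 → no swap
final swap a[7],a[11] → 8 3 11 16 15 2 10 17 19 22 18 23; return 7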